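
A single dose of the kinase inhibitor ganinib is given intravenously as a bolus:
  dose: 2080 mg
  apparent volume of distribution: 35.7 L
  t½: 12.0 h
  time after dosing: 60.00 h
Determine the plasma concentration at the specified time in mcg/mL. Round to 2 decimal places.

1.82 mcg/mL

C₀ = Dose / Vd = 2080 / 35.7 = 58.26 mg/L
k = ln2 / t½ = 0.693147 / 12.0 = 0.05776 h⁻¹
t / t½ = 60.00 / 12.0 = 5 half-lives
C = C₀ × (1/2)^5 = 58.26 × 0.03125 = 1.821 mg/L
(1.821 mg/L = 1.821 mcg/mL)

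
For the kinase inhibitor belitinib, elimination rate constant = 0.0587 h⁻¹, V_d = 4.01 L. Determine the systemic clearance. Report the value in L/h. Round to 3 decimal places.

0.235 L/h

CL = k × Vd = 0.0587 × 4.01 = 0.2354 L/h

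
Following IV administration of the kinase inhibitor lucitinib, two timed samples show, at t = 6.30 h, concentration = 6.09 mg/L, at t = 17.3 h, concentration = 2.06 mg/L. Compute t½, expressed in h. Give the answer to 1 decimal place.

k = ln(C₁/C₂) / (t₂ − t₁) = ln(6.09/2.06) / (17.3 − 6.30)
  = 1.084 / 11.00 = 0.09855 h⁻¹
t½ = ln2 / k = 0.693147 / 0.09855 = 7.033 h

7.0 h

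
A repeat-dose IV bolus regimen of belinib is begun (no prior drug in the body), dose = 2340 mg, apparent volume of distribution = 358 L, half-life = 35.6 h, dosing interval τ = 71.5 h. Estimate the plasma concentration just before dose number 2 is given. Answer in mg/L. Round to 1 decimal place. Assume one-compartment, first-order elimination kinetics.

1.6 mg/L

C₀ per dose = Dose / Vd = 2340 / 358 = 6.536 mg/L
k = ln2 / t½ = 0.693147 / 35.6 = 0.01947 h⁻¹
Fraction remaining after one interval: r = e^(−kτ) = e^(−0.01947 × 71.5) = 0.2486
Before dose 2, 1 dose has been given (aged 1τ).
C_trough = C₀ × r = 6.536 × 0.2486 = 1.625 mg/L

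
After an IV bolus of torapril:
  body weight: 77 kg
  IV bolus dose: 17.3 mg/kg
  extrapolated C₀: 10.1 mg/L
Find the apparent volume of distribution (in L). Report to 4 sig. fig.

131.9 L

Dose = 17.3 × 77 = 1332 mg
Vd = Dose / C₀ = 1332 / 10.1 = 131.9 L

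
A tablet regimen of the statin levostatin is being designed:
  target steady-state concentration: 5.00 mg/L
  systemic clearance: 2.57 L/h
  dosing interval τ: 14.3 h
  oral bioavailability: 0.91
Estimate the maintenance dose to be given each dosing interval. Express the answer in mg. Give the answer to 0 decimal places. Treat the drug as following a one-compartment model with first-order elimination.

202 mg

At steady state, F × (Dose/τ) = Css × CL.
Dose = Css × CL × τ / F = 5.00 × 2.570 × 14.3 / 0.91 = 201.9 mg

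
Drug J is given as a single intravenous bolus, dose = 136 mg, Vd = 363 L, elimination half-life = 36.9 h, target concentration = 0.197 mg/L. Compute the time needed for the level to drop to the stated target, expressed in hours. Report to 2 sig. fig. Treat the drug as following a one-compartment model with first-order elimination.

34 h

C₀ = Dose / Vd = 136.0 / 363 = 0.3747 mg/L
k = ln2 / t½ = 0.693147 / 36.9 = 0.01878 h⁻¹
t = ln(C₀ / C) / k = ln(0.3747 / 0.197) / 0.01878
  = ln(1.902) / 0.01878 = 0.6429 / 0.01878 = 34.23 h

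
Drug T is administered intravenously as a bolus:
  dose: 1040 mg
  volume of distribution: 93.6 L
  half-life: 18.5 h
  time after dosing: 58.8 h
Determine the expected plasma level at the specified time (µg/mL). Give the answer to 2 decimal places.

1.23 µg/mL

C₀ = Dose / Vd = 1040 / 93.6 = 11.11 mg/L
k = ln2 / t½ = 0.693147 / 18.5 = 0.03747 h⁻¹
C = C₀ · e^(−k·t) = 11.11 × e^(−0.03747 × 58.8)
  = 11.11 × 0.1104 = 1.227 mg/L
(1.227 mg/L = 1.227 µg/mL)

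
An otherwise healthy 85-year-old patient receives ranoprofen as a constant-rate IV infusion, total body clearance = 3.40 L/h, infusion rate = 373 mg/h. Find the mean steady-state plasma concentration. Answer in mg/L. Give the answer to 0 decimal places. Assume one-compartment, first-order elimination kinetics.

At steady state Css = R₀ / CL = 373 / 3.400 = 109.7 mg/L

110 mg/L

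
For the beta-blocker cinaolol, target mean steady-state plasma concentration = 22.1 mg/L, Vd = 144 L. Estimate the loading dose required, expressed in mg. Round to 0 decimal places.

3182 mg

LD = Css × Vd = 22.1 × 144 = 3182 mg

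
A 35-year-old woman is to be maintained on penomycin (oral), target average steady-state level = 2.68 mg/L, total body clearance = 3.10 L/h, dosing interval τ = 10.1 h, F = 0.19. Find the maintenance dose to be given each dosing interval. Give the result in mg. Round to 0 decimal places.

442 mg

At steady state, F × (Dose/τ) = Css × CL.
Dose = Css × CL × τ / F = 2.68 × 3.100 × 10.1 / 0.19 = 441.6 mg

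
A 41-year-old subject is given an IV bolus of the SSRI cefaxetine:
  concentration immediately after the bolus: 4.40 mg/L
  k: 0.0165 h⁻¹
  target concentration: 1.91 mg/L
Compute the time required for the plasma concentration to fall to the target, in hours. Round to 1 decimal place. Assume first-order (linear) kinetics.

t = ln(C₀ / C) / k = ln(4.400 / 1.91) / 0.01650
  = ln(2.304) / 0.01650 = 0.8346 / 0.01650 = 50.58 h

50.6 h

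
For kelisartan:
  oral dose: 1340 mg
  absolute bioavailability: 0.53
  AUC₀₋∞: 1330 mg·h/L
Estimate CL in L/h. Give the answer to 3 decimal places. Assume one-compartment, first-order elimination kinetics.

0.534 L/h

CL = F·Dose / AUC = 0.53 × 1340 / 1330 = 0.5340 L/h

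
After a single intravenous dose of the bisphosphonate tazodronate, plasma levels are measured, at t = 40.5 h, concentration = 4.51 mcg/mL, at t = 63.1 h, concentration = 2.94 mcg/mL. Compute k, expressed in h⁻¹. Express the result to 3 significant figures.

k = ln(C₁/C₂) / (t₂ − t₁) = ln(4.51/2.94) / (63.1 − 40.5)
  = 0.4279 / 22.60 = 0.01893 h⁻¹

0.0189 h⁻¹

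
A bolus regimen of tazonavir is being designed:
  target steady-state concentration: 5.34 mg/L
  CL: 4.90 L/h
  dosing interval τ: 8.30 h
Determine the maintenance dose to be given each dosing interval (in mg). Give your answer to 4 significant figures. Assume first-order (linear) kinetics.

At steady state, Dose/τ = Css × CL.
Dose = Css × CL × τ = 5.34 × 4.900 × 8.30 = 217.2 mg

217.2 mg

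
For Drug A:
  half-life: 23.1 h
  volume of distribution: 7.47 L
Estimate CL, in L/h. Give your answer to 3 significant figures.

0.224 L/h

k = ln2 / t½ = 0.693147 / 23.1 = 0.03001 h⁻¹
CL = k × Vd = 0.03001 × 7.47 = 0.2242 L/h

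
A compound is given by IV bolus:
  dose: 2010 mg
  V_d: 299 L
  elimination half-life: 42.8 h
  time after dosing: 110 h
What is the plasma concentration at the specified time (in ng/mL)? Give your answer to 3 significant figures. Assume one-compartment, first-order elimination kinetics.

1130 ng/mL

C₀ = Dose / Vd = 2010 / 299 = 6.722 mg/L
k = ln2 / t½ = 0.693147 / 42.8 = 0.01620 h⁻¹
C = C₀ · e^(−k·t) = 6.722 × e^(−0.01620 × 110)
  = 6.722 × 0.1683 = 1.131 mg/L
Convert: 1.131 mg/L × 1000 = 1131 ng/mL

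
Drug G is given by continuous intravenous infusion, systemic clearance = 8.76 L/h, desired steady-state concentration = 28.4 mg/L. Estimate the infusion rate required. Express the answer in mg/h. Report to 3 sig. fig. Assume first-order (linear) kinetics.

At steady state, infusion rate R₀ = Css × CL = 28.4 × 8.760 = 248.8 mg/h

249 mg/h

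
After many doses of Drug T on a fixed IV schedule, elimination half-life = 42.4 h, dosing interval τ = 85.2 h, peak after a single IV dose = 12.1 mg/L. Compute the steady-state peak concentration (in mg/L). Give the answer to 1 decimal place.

k = ln2 / t½ = 0.693147 / 42.4 = 0.01635 h⁻¹
e^(−kτ) = e^(−0.01635 × 85.2) = 0.2483
Accumulation ratio R = 1 / (1 − e^(−kτ)) = 1 / (1 − 0.2483) = 1.330
Steady-state peak = C₀ × R = 12.1 × 1.330 = 16.09 mg/L

16.1 mg/L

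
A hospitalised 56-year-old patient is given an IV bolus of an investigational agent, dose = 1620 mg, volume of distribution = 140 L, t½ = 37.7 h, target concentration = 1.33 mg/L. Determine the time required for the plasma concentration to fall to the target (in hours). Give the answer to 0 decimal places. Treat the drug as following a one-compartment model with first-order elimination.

C₀ = Dose / Vd = 1620 / 140 = 11.57 mg/L
k = ln2 / t½ = 0.693147 / 37.7 = 0.01839 h⁻¹
t = ln(C₀ / C) / k = ln(11.57 / 1.33) / 0.01839
  = ln(8.699) / 0.01839 = 2.163 / 0.01839 = 117.6 h

118 h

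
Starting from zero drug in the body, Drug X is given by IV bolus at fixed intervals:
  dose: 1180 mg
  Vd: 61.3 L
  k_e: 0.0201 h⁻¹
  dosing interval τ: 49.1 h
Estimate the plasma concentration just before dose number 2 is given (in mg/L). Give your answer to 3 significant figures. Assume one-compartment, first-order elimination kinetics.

7.17 mg/L

C₀ per dose = Dose / Vd = 1180 / 61.3 = 19.25 mg/L
Fraction remaining after one interval: r = e^(−kτ) = e^(−0.02010 × 49.1) = 0.3727
Before dose 2, 1 dose has been given (aged 1τ).
C_trough = C₀ × r = 19.25 × 0.3727 = 7.174 mg/L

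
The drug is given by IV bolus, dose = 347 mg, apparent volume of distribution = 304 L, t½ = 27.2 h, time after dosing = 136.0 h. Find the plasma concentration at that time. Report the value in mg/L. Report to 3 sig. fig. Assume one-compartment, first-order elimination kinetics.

0.0357 mg/L

C₀ = Dose / Vd = 347.0 / 304 = 1.141 mg/L
k = ln2 / t½ = 0.693147 / 27.2 = 0.02548 h⁻¹
t / t½ = 136.0 / 27.2 = 5 half-lives
C = C₀ × (1/2)^5 = 1.141 × 0.03125 = 0.03566 mg/L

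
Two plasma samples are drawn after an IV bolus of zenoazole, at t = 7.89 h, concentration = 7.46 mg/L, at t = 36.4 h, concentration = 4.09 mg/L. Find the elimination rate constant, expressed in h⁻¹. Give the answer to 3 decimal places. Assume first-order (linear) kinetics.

0.021 h⁻¹

k = ln(C₁/C₂) / (t₂ − t₁) = ln(7.46/4.09) / (36.4 − 7.89)
  = 0.6010 / 28.51 = 0.02108 h⁻¹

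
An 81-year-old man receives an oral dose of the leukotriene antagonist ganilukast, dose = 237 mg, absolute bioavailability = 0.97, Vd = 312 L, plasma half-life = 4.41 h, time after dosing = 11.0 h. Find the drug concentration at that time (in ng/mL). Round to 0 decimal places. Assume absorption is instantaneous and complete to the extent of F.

131 ng/mL

Amount reaching circulation = F × Dose = 0.97 × 237.0 = 229.9 mg
C₀ = F·Dose / Vd = 229.9 / 312 = 0.7369 mg/L
k = ln2 / t½ = 0.693147 / 4.41 = 0.1572 h⁻¹
C = C₀ · e^(−k·t) = 0.7369 × e^(−0.1572 × 11.0)
  = 0.7369 × 0.1774 = 0.1307 mg/L
Convert: 0.1307 mg/L × 1000 = 130.7 ng/mL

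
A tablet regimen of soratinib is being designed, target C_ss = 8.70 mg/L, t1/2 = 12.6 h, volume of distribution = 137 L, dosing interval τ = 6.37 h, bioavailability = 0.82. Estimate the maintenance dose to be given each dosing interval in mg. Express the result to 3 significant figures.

k = ln2 / t½ = 0.693147 / 12.6 = 0.05501 h⁻¹
CL = k × Vd = 0.05501 × 137 = 7.536 L/h
At steady state, F × (Dose/τ) = Css × CL.
Dose = Css × CL × τ / F = 8.70 × 7.536 × 6.37 / 0.82 = 509.3 mg

509 mg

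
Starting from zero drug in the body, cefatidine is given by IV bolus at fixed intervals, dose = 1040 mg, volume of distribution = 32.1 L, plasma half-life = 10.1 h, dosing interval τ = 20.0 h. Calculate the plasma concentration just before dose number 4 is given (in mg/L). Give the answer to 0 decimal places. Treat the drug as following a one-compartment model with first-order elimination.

11 mg/L

C₀ per dose = Dose / Vd = 1040 / 32.1 = 32.40 mg/L
k = ln2 / t½ = 0.693147 / 10.1 = 0.06863 h⁻¹
Fraction remaining after one interval: r = e^(−kτ) = e^(−0.06863 × 20.0) = 0.2534
Before dose 4, 3 doses have been given (aged 1τ, 2τ, 3τ).
C_trough = C₀ × (r + r² + … + r^3) = C₀ × r(1−r^3)/(1−r)
        = 32.40 × 0.2534 × (1 − 0.01627) / (1 − 0.2534) = 10.82 mg/L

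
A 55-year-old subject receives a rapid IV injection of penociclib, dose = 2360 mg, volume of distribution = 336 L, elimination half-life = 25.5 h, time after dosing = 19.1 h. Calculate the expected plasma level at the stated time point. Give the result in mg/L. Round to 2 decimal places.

C₀ = Dose / Vd = 2360 / 336 = 7.024 mg/L
k = ln2 / t½ = 0.693147 / 25.5 = 0.02718 h⁻¹
C = C₀ · e^(−k·t) = 7.024 × e^(−0.02718 × 19.1)
  = 7.024 × 0.5950 = 4.179 mg/L

4.18 mg/L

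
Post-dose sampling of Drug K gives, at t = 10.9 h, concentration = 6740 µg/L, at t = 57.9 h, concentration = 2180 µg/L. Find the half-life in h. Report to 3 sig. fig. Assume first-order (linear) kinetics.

k = ln(C₁/C₂) / (t₂ − t₁) = ln(6740/2180) / (57.9 − 10.9)
  = 1.129 / 47.00 = 0.02402 h⁻¹
t½ = ln2 / k = 0.693147 / 0.02402 = 28.86 h

28.9 h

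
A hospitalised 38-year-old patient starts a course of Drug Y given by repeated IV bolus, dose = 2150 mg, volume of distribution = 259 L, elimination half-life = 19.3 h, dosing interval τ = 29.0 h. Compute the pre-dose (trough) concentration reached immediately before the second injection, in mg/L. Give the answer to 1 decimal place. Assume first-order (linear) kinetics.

2.9 mg/L

C₀ per dose = Dose / Vd = 2150 / 259 = 8.301 mg/L
k = ln2 / t½ = 0.693147 / 19.3 = 0.03591 h⁻¹
Fraction remaining after one interval: r = e^(−kτ) = e^(−0.03591 × 29.0) = 0.3530
Before dose 2, 1 dose has been given (aged 1τ).
C_trough = C₀ × r = 8.301 × 0.3530 = 2.930 mg/L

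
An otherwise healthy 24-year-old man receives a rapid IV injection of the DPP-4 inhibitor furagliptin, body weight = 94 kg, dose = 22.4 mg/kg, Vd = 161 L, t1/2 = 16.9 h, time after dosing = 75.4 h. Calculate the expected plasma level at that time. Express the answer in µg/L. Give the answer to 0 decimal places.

Total dose = 22.4 × 94 = 2106 mg
C₀ = Dose / Vd = 2106 / 161 = 13.08 mg/L
k = ln2 / t½ = 0.693147 / 16.9 = 0.04101 h⁻¹
C = C₀ · e^(−k·t) = 13.08 × e^(−0.04101 × 75.4)
  = 13.08 × 0.04540 = 0.5938 mg/L
Convert: 0.5938 mg/L × 1000 = 593.8 µg/L

594 µg/L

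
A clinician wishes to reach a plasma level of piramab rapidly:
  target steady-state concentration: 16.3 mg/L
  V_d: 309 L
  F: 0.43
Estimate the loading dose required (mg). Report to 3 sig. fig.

11700 mg

LD = Css × Vd / F = 16.3 × 309 / 0.43 = 11710 mg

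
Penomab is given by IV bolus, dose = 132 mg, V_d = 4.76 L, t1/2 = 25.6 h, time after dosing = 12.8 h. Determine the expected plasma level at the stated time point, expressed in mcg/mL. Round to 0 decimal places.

20 mcg/mL

C₀ = Dose / Vd = 132.0 / 4.76 = 27.73 mg/L
k = ln2 / t½ = 0.693147 / 25.6 = 0.02708 h⁻¹
C = C₀ · e^(−k·t) = 27.73 × e^(−0.02708 × 12.8)
  = 27.73 × 0.7071 = 19.61 mg/L
(19.61 mg/L = 19.61 mcg/mL)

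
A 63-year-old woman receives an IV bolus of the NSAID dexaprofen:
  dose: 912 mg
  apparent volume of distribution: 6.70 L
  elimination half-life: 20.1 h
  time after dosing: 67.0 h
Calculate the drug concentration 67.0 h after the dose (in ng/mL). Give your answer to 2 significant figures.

C₀ = Dose / Vd = 912.0 / 6.70 = 136.1 mg/L
k = ln2 / t½ = 0.693147 / 20.1 = 0.03448 h⁻¹
C = C₀ · e^(−k·t) = 136.1 × e^(−0.03448 × 67.0)
  = 136.1 × 0.09925 = 13.51 mg/L
Convert: 13.51 mg/L × 1000 = 13510 ng/mL

14000 ng/mL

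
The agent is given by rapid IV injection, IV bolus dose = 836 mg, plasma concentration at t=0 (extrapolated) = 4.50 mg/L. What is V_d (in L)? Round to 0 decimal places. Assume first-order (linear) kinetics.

186 L

Vd = Dose / C₀ = 836.0 / 4.50 = 185.8 L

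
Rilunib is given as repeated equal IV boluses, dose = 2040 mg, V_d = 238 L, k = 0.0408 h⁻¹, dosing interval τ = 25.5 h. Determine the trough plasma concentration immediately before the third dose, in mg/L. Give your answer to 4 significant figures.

4.098 mg/L

C₀ per dose = Dose / Vd = 2040 / 238 = 8.571 mg/L
Fraction remaining after one interval: r = e^(−kτ) = e^(−0.04080 × 25.5) = 0.3533
Before dose 3, 2 doses have been given (aged 1τ, 2τ).
C_trough = C₀ × (r + r²) = 8.571 × (0.3533 + 0.1248) = 4.098 mg/L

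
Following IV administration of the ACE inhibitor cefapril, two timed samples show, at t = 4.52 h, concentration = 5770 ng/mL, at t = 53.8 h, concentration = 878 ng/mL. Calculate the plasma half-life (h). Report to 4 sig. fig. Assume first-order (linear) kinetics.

k = ln(C₁/C₂) / (t₂ − t₁) = ln(5770/878) / (53.8 − 4.52)
  = 1.883 / 49.28 = 0.03821 h⁻¹
t½ = ln2 / k = 0.693147 / 0.03821 = 18.14 h

18.14 h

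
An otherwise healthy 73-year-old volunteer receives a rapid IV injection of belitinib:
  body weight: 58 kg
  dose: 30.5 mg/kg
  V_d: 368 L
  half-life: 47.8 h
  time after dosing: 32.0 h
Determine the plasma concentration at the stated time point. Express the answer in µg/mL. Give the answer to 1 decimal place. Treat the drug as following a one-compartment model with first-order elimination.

3.0 µg/mL

Total dose = 30.5 × 58 = 1769 mg
C₀ = Dose / Vd = 1769 / 368 = 4.807 mg/L
k = ln2 / t½ = 0.693147 / 47.8 = 0.01450 h⁻¹
C = C₀ · e^(−k·t) = 4.807 × e^(−0.01450 × 32.0)
  = 4.807 × 0.6288 = 3.023 mg/L
(3.023 mg/L = 3.023 µg/mL)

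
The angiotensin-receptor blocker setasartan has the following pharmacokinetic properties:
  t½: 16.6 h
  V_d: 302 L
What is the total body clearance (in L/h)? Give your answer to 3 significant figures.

12.6 L/h

k = ln2 / t½ = 0.693147 / 16.6 = 0.04176 h⁻¹
CL = k × Vd = 0.04176 × 302 = 12.61 L/h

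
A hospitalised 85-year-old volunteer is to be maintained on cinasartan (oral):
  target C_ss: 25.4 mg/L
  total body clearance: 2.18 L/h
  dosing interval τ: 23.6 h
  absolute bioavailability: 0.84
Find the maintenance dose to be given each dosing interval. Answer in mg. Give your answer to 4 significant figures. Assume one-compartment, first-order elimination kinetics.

1556 mg

At steady state, F × (Dose/τ) = Css × CL.
Dose = Css × CL × τ / F = 25.4 × 2.180 × 23.6 / 0.84 = 1556 mg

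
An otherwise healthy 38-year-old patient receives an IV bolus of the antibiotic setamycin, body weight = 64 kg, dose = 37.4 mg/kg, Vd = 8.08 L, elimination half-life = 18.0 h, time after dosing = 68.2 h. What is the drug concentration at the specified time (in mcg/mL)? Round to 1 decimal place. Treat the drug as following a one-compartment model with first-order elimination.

Total dose = 37.4 × 64 = 2394 mg
C₀ = Dose / Vd = 2394 / 8.08 = 296.3 mg/L
k = ln2 / t½ = 0.693147 / 18.0 = 0.03851 h⁻¹
C = C₀ · e^(−k·t) = 296.3 × e^(−0.03851 × 68.2)
  = 296.3 × 0.07234 = 21.43 mg/L
(21.43 mg/L = 21.43 mcg/mL)

21.4 mcg/mL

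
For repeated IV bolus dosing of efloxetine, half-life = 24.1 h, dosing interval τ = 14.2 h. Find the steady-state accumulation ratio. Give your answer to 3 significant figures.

k = ln2 / t½ = 0.693147 / 24.1 = 0.02876 h⁻¹
e^(−kτ) = e^(−0.02876 × 14.2) = 0.6647
Accumulation ratio R = 1 / (1 − e^(−kτ)) = 1 / (1 − 0.6647) = 2.982

2.98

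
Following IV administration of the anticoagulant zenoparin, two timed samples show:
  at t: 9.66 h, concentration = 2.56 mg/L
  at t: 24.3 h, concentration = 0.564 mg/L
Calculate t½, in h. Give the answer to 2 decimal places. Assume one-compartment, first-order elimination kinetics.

k = ln(C₁/C₂) / (t₂ − t₁) = ln(2.56/0.564) / (24.3 − 9.66)
  = 1.513 / 14.64 = 0.1033 h⁻¹
t½ = ln2 / k = 0.693147 / 0.1033 = 6.710 h

6.71 h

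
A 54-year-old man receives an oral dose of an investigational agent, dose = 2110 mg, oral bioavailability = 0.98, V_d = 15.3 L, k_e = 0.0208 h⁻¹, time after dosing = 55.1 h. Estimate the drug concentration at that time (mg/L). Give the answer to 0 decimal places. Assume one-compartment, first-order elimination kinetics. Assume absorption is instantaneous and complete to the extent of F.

43 mg/L

Amount reaching circulation = F × Dose = 0.98 × 2110 = 2068 mg
C₀ = F·Dose / Vd = 2068 / 15.3 = 135.2 mg/L
C = C₀ · e^(−k·t) = 135.2 × e^(−0.02080 × 55.1)
  = 135.2 × 0.3179 = 42.98 mg/L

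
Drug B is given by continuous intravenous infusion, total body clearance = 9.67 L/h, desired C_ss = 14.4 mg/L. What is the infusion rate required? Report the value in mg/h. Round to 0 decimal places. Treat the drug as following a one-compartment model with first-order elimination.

At steady state, infusion rate R₀ = Css × CL = 14.4 × 9.670 = 139.2 mg/h

139 mg/h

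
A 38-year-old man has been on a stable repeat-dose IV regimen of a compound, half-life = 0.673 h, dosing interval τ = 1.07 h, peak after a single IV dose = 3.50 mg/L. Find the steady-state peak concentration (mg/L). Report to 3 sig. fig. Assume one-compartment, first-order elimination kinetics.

5.24 mg/L

k = ln2 / t½ = 0.693147 / 0.673 = 1.030 h⁻¹
e^(−kτ) = e^(−1.030 × 1.07) = 0.3322
Accumulation ratio R = 1 / (1 − e^(−kτ)) = 1 / (1 − 0.3322) = 1.497
Steady-state peak = C₀ × R = 3.50 × 1.497 = 5.240 mg/L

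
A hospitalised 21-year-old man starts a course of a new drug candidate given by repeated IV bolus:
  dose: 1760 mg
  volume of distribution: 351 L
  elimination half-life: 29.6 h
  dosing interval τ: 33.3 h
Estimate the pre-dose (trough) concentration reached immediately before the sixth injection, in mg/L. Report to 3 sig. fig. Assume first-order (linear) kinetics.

4.16 mg/L

C₀ per dose = Dose / Vd = 1760 / 351 = 5.014 mg/L
k = ln2 / t½ = 0.693147 / 29.6 = 0.02342 h⁻¹
Fraction remaining after one interval: r = e^(−kτ) = e^(−0.02342 × 33.3) = 0.4585
Before dose 6, 5 doses have been given (aged 1τ, 2τ, 3τ, 4τ, 5τ).
C_trough = C₀ × (r + r² + … + r^5) = C₀ × r(1−r^5)/(1−r)
        = 5.014 × 0.4585 × (1 − 0.02026) / (1 − 0.4585) = 4.159 mg/L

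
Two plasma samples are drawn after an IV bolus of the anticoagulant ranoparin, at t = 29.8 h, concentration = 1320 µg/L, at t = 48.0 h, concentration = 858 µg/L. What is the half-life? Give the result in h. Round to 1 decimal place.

k = ln(C₁/C₂) / (t₂ − t₁) = ln(1320/858) / (48.0 − 29.8)
  = 0.4308 / 18.20 = 0.02367 h⁻¹
t½ = ln2 / k = 0.693147 / 0.02367 = 29.28 h

29.3 h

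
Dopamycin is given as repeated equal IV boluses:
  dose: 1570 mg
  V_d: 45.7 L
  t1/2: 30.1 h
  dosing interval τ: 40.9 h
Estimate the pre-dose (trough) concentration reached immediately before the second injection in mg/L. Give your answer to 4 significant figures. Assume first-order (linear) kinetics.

C₀ per dose = Dose / Vd = 1570 / 45.7 = 34.35 mg/L
k = ln2 / t½ = 0.693147 / 30.1 = 0.02303 h⁻¹
Fraction remaining after one interval: r = e^(−kτ) = e^(−0.02303 × 40.9) = 0.3899
Before dose 2, 1 dose has been given (aged 1τ).
C_trough = C₀ × r = 34.35 × 0.3899 = 13.39 mg/L

13.39 mg/L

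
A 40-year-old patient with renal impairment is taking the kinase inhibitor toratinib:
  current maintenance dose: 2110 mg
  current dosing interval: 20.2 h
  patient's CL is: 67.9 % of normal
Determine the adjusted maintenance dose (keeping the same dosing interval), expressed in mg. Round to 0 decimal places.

1433 mg

To keep the same average steady-state level, dosing rate must scale with clearance.
CL ratio = 67.9 / 100 = 0.6790
New dose (same interval) = 2110 × 0.6790 = 1433 mg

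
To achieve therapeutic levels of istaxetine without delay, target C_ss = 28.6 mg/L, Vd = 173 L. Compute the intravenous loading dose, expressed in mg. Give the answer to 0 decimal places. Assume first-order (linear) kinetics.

4948 mg

LD = Css × Vd = 28.6 × 173 = 4948 mg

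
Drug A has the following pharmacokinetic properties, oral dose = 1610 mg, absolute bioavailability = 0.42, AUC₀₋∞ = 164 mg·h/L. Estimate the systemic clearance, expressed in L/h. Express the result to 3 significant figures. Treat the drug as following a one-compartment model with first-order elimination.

4.12 L/h

CL = F·Dose / AUC = 0.42 × 1610 / 164 = 4.123 L/h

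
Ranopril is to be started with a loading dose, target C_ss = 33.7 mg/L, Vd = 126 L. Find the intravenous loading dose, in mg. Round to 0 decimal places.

LD = Css × Vd = 33.7 × 126 = 4246 mg

4246 mg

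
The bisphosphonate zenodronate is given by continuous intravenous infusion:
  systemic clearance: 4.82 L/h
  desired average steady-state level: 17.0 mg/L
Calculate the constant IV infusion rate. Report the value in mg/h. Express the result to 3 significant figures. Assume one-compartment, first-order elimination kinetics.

81.9 mg/h

At steady state, infusion rate R₀ = Css × CL = 17.0 × 4.820 = 81.94 mg/h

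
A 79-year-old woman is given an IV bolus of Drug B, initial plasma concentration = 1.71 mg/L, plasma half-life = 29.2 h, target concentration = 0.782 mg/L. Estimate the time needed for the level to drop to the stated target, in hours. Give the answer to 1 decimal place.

33.0 h

k = ln2 / t½ = 0.693147 / 29.2 = 0.02374 h⁻¹
t = ln(C₀ / C) / k = ln(1.710 / 0.782) / 0.02374
  = ln(2.187) / 0.02374 = 0.7825 / 0.02374 = 32.96 h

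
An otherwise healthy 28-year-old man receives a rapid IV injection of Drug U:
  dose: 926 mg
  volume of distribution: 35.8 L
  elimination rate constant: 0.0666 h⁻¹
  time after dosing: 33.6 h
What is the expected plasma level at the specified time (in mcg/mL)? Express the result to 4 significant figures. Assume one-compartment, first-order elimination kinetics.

2.760 mcg/mL

C₀ = Dose / Vd = 926.0 / 35.8 = 25.87 mg/L
C = C₀ · e^(−k·t) = 25.87 × e^(−0.06660 × 33.6)
  = 25.87 × 0.1067 = 2.760 mg/L
(2.760 mg/L = 2.760 mcg/mL)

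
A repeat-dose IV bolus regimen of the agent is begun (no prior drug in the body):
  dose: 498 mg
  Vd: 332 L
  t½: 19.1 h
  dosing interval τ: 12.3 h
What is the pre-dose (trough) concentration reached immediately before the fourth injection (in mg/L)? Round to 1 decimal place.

C₀ per dose = Dose / Vd = 498 / 332 = 1.500 mg/L
k = ln2 / t½ = 0.693147 / 19.1 = 0.03629 h⁻¹
Fraction remaining after one interval: r = e^(−kτ) = e^(−0.03629 × 12.3) = 0.6399
Before dose 4, 3 doses have been given (aged 1τ, 2τ, 3τ).
C_trough = C₀ × (r + r² + … + r^3) = C₀ × r(1−r^3)/(1−r)
        = 1.500 × 0.6399 × (1 − 0.2620) / (1 − 0.6399) = 1.967 mg/L

2.0 mg/L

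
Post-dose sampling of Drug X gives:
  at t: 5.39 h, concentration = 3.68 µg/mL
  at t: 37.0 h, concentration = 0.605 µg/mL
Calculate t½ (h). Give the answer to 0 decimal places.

k = ln(C₁/C₂) / (t₂ − t₁) = ln(3.68/0.605) / (37.0 − 5.39)
  = 1.805 / 31.61 = 0.05710 h⁻¹
t½ = ln2 / k = 0.693147 / 0.05710 = 12.14 h

12 h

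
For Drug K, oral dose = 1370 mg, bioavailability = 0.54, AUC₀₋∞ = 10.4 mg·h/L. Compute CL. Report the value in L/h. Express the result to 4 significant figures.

71.13 L/h

CL = F·Dose / AUC = 0.54 × 1370 / 10.4 = 71.13 L/h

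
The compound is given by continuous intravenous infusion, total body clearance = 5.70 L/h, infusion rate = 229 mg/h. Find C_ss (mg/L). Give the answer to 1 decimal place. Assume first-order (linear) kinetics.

40.2 mg/L

At steady state Css = R₀ / CL = 229 / 5.700 = 40.18 mg/L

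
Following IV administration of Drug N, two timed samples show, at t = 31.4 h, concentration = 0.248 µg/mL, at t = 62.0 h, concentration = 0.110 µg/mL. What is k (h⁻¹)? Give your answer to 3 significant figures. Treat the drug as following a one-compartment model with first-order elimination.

k = ln(C₁/C₂) / (t₂ − t₁) = ln(0.248/0.110) / (62.0 − 31.4)
  = 0.8129 / 30.60 = 0.02657 h⁻¹

0.0266 h⁻¹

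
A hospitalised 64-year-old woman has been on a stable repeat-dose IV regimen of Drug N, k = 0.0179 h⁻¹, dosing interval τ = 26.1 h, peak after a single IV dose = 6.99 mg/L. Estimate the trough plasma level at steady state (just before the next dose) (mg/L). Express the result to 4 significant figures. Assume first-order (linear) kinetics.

e^(−kτ) = e^(−0.01790 × 26.1) = 0.6268
Accumulation ratio R = 1 / (1 − e^(−kτ)) = 1 / (1 − 0.6268) = 2.680
Steady-state trough = C₀ × R × e^(−kτ) = 6.99 × 2.680 × 0.6268 = 11.74 mg/L

11.74 mg/L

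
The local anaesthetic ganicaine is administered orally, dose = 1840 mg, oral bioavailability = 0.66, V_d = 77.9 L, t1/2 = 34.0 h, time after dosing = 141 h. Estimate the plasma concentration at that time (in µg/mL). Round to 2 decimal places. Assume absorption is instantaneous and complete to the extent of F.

0.88 µg/mL

Amount reaching circulation = F × Dose = 0.66 × 1840 = 1214 mg
C₀ = F·Dose / Vd = 1214 / 77.9 = 15.58 mg/L
k = ln2 / t½ = 0.693147 / 34.0 = 0.02039 h⁻¹
C = C₀ · e^(−k·t) = 15.58 × e^(−0.02039 × 141)
  = 15.58 × 0.05642 = 0.8790 mg/L
(0.8790 mg/L = 0.8790 µg/mL)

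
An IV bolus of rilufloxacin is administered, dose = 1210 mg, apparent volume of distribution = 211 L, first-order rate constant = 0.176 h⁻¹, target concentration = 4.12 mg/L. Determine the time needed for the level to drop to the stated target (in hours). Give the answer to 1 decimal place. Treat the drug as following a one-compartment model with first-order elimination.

1.9 h

C₀ = Dose / Vd = 1210 / 211 = 5.735 mg/L
t = ln(C₀ / C) / k = ln(5.735 / 4.12) / 0.1760
  = ln(1.392) / 0.1760 = 0.3307 / 0.1760 = 1.879 h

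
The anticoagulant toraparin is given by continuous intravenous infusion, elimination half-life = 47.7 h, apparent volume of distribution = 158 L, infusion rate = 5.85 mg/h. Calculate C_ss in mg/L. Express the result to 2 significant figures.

2.5 mg/L

k = ln2 / t½ = 0.693147 / 47.7 = 0.01453 h⁻¹
CL = k × Vd = 0.01453 × 158 = 2.296 L/h
At steady state Css = R₀ / CL = 5.85 / 2.296 = 2.548 mg/L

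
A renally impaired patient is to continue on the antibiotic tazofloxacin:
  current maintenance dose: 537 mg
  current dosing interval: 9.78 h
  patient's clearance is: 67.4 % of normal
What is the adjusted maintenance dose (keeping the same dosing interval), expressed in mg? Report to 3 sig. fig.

To keep the same average steady-state level, dosing rate must scale with clearance.
CL ratio = 67.4 / 100 = 0.6740
New dose (same interval) = 537 × 0.6740 = 361.9 mg

362 mg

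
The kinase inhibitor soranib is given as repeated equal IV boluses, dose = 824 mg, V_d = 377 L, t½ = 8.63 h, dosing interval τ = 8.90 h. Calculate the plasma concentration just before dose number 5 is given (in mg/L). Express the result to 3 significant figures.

C₀ per dose = Dose / Vd = 824 / 377 = 2.186 mg/L
k = ln2 / t½ = 0.693147 / 8.63 = 0.08032 h⁻¹
Fraction remaining after one interval: r = e^(−kτ) = e^(−0.08032 × 8.90) = 0.4893
Before dose 5, 4 doses have been given (aged 1τ, 2τ, 3τ, 4τ).
C_trough = C₀ × (r + r² + … + r^4) = C₀ × r(1−r^4)/(1−r)
        = 2.186 × 0.4893 × (1 − 0.05732) / (1 − 0.4893) = 1.974 mg/L

1.97 mg/L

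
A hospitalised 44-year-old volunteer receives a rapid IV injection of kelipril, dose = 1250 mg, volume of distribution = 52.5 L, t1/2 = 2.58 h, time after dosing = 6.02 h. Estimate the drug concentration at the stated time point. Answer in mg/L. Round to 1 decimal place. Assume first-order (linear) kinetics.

C₀ = Dose / Vd = 1250 / 52.5 = 23.81 mg/L
k = ln2 / t½ = 0.693147 / 2.58 = 0.2687 h⁻¹
C = C₀ · e^(−k·t) = 23.81 × e^(−0.2687 × 6.02)
  = 23.81 × 0.1984 = 4.724 mg/L

4.7 mg/L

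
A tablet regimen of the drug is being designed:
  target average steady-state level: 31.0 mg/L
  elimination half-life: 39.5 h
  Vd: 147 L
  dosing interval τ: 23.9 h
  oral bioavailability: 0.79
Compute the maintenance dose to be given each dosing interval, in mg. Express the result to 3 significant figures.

2420 mg

k = ln2 / t½ = 0.693147 / 39.5 = 0.01755 h⁻¹
CL = k × Vd = 0.01755 × 147 = 2.580 L/h
At steady state, F × (Dose/τ) = Css × CL.
Dose = Css × CL × τ / F = 31.0 × 2.580 × 23.9 / 0.79 = 2420 mg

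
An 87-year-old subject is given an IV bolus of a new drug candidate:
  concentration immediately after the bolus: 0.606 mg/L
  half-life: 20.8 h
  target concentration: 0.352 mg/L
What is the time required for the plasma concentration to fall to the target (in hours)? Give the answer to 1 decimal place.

k = ln2 / t½ = 0.693147 / 20.8 = 0.03332 h⁻¹
t = ln(C₀ / C) / k = ln(0.6060 / 0.352) / 0.03332
  = ln(1.722) / 0.03332 = 0.5435 / 0.03332 = 16.31 h

16.3 h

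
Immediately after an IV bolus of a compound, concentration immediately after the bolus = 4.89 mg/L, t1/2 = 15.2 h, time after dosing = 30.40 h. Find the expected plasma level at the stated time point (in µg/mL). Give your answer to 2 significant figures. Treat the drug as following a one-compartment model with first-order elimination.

k = ln2 / t½ = 0.693147 / 15.2 = 0.04560 h⁻¹
t / t½ = 30.40 / 15.2 = 2 half-lives
C = C₀ × (1/2)^2 = 4.890 × 0.2500 = 1.223 mg/L
(1.223 mg/L = 1.223 µg/mL)

1.2 µg/mL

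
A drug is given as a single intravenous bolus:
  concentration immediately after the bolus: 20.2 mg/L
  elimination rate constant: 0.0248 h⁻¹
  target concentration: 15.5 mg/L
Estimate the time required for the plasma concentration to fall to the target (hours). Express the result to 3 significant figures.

t = ln(C₀ / C) / k = ln(20.20 / 15.5) / 0.02480
  = ln(1.303) / 0.02480 = 0.2647 / 0.02480 = 10.67 h

10.7 h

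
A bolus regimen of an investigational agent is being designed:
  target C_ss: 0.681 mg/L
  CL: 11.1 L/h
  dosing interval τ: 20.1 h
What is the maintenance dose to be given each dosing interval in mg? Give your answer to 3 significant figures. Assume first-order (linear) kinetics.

At steady state, Dose/τ = Css × CL.
Dose = Css × CL × τ = 0.681 × 11.10 × 20.1 = 151.9 mg

152 mg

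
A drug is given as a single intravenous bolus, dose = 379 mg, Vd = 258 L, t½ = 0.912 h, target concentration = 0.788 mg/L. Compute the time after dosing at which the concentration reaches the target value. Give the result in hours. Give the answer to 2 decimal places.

0.82 h

C₀ = Dose / Vd = 379.0 / 258 = 1.469 mg/L
k = ln2 / t½ = 0.693147 / 0.912 = 0.7600 h⁻¹
t = ln(C₀ / C) / k = ln(1.469 / 0.788) / 0.7600
  = ln(1.864) / 0.7600 = 0.6227 / 0.7600 = 0.8193 h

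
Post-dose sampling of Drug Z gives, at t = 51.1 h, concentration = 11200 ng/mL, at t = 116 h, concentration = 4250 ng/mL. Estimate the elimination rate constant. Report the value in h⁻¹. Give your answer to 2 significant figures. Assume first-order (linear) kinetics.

0.015 h⁻¹

k = ln(C₁/C₂) / (t₂ − t₁) = ln(11200/4250) / (116 − 51.1)
  = 0.9690 / 64.90 = 0.01493 h⁻¹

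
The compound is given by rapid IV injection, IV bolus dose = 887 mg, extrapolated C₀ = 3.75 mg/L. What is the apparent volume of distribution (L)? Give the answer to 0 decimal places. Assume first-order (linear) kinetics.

Vd = Dose / C₀ = 887.0 / 3.75 = 236.5 L

237 L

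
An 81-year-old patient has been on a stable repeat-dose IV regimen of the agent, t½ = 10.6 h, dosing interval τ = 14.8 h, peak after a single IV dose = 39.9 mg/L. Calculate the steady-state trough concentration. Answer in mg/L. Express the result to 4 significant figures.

24.45 mg/L

k = ln2 / t½ = 0.693147 / 10.6 = 0.06539 h⁻¹
e^(−kτ) = e^(−0.06539 × 14.8) = 0.3799
Accumulation ratio R = 1 / (1 − e^(−kτ)) = 1 / (1 − 0.3799) = 1.613
Steady-state trough = C₀ × R × e^(−kτ) = 39.9 × 1.613 × 0.3799 = 24.45 mg/L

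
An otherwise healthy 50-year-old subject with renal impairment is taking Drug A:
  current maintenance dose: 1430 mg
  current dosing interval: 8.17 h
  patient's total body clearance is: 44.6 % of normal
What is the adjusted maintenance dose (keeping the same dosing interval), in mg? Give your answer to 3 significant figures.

638 mg

To keep the same average steady-state level, dosing rate must scale with clearance.
CL ratio = 44.6 / 100 = 0.4460
New dose (same interval) = 1430 × 0.4460 = 637.8 mg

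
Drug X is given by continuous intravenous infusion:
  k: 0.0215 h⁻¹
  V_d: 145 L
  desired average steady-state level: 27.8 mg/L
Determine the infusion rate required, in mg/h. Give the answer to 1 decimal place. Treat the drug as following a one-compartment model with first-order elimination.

86.7 mg/h

CL = k × Vd = 0.02150 × 145 = 3.118 L/h
At steady state, infusion rate R₀ = Css × CL = 27.8 × 3.118 = 86.68 mg/h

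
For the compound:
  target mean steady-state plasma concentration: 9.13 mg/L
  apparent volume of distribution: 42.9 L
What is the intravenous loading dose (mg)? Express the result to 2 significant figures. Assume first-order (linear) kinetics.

390 mg

LD = Css × Vd = 9.13 × 42.9 = 391.7 mg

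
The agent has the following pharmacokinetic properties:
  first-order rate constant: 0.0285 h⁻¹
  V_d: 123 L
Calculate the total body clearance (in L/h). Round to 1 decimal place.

CL = k × Vd = 0.0285 × 123 = 3.506 L/h

3.5 L/h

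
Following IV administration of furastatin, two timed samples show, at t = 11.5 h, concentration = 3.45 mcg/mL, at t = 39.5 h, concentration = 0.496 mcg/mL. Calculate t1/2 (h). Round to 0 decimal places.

10 h

k = ln(C₁/C₂) / (t₂ − t₁) = ln(3.45/0.496) / (39.5 − 11.5)
  = 1.940 / 28.00 = 0.06929 h⁻¹
t½ = ln2 / k = 0.693147 / 0.06929 = 10.00 h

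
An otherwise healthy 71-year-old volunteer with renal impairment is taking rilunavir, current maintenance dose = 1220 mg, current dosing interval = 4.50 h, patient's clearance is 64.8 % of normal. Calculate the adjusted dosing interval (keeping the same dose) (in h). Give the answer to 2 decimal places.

6.94 h

To keep the same average steady-state level, dosing rate must scale with clearance.
CL ratio = 64.8 / 100 = 0.6480
New interval (same dose) = 4.50 / 0.6480 = 6.944 h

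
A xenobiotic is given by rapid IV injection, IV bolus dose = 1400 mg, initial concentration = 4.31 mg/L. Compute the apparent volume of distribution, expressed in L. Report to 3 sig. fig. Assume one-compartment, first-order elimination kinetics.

Vd = Dose / C₀ = 1400 / 4.31 = 324.8 L

325 L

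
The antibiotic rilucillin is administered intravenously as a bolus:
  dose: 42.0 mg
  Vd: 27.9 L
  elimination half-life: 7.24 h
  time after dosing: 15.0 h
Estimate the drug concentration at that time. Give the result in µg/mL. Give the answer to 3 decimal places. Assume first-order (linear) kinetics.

0.358 µg/mL

C₀ = Dose / Vd = 42.00 / 27.9 = 1.505 mg/L
k = ln2 / t½ = 0.693147 / 7.24 = 0.09574 h⁻¹
C = C₀ · e^(−k·t) = 1.505 × e^(−0.09574 × 15.0)
  = 1.505 × 0.2379 = 0.3580 mg/L
(0.3580 mg/L = 0.3580 µg/mL)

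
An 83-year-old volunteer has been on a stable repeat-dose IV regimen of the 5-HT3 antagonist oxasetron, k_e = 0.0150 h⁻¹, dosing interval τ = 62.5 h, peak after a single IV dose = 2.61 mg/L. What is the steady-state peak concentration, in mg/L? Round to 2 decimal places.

4.29 mg/L

e^(−kτ) = e^(−0.01500 × 62.5) = 0.3916
Accumulation ratio R = 1 / (1 − e^(−kτ)) = 1 / (1 − 0.3916) = 1.644
Steady-state peak = C₀ × R = 2.61 × 1.644 = 4.291 mg/L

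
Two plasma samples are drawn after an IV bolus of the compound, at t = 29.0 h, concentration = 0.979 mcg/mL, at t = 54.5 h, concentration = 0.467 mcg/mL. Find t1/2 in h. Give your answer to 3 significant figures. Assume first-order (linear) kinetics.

k = ln(C₁/C₂) / (t₂ − t₁) = ln(0.979/0.467) / (54.5 − 29.0)
  = 0.7402 / 25.50 = 0.02903 h⁻¹
t½ = ln2 / k = 0.693147 / 0.02903 = 23.88 h

23.9 h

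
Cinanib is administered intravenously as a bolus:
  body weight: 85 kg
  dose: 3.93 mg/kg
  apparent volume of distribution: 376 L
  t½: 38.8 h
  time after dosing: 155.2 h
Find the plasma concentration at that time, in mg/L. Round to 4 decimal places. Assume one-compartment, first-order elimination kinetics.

0.0555 mg/L

Total dose = 3.93 × 85 = 334.1 mg
C₀ = Dose / Vd = 334.1 / 376 = 0.8886 mg/L
k = ln2 / t½ = 0.693147 / 38.8 = 0.01786 h⁻¹
t / t½ = 155.2 / 38.8 = 4 half-lives
C = C₀ × (1/2)^4 = 0.8886 × 0.06250 = 0.05554 mg/L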